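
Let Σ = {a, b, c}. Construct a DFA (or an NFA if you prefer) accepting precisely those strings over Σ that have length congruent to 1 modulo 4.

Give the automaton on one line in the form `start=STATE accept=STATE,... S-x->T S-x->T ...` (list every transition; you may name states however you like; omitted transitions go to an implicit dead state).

start=q0 accept=q1 q0-a->q1 q0-b->q1 q0-c->q1 q1-a->q2 q1-b->q2 q1-c->q2 q2-a->q3 q2-b->q3 q2-c->q3 q3-a->q0 q3-b->q0 q3-c->q0

Count input length modulo 4: every symbol advances one step around the cycle q0 → q1 → q2 → q3 → q0. Accept at q1.
With 4 states:
        a   b   c  
>  q0   q1  q1  q1 
 * q1   q2  q2  q2 
   q2   q3  q3  q3 
   q3   q0  q0  q0 
(> = start, * = accepting)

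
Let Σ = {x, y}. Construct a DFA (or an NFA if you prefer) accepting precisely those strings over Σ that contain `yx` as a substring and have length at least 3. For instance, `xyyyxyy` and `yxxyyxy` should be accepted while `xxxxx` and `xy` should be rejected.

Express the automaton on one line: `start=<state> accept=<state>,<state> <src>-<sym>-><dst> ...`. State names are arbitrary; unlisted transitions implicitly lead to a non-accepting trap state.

start=q0 accept=q5 q0-x->q1 q0-y->q2 q1-x->q1 q1-y->q3 q2-x->q4 q2-y->q3 q3-x->q5 q3-y->q3 q4-x->q5 q4-y->q5 q5-x->q5 q5-y->q5

Build one automaton per condition and run them in lockstep. The first has 3 states tracking whether and how much of `yx` has been seen; the second has 5 states tracking the input length, saturating at 4. A product state is a pair (one from each), accepting exactly when both do. Equivalent product states are then merged.
With 6 states:
        x   y  
>  q0   q1  q2 
   q1   q1  q3 
   q2   q4  q3 
   q3   q5  q3 
   q4   q5  q5 
 * q5   q5  q5 
(> = start, * = accepting)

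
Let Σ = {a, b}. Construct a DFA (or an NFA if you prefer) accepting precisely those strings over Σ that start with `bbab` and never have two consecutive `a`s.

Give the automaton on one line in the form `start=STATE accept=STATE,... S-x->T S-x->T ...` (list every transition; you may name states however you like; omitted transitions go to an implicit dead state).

start=S0 accept=S5,S6 S0-a->S1 S0-b->S2 S1-a->S1 S1-b->S1 S2-a->S1 S2-b->S3 S3-a->S4 S3-b->S1 S4-a->S1 S4-b->S5 S5-a->S6 S5-b->S5 S6-a->S1 S6-b->S5

Run two small machines in parallel and take their product. The first has 6 states tracking whether the input so far still matches the prefix `bbab`; the second has 3 states tracking partial matches of the forbidden pattern `aa`. A product state is a pair (one from each), accepting exactly when both do. Equivalent product states are then merged.
With 7 states:
        a   b  
>  S0   S1  S2 
   S1   S1  S1 
   S2   S1  S3 
   S3   S4  S1 
   S4   S1  S5 
 * S5   S6  S5 
 * S6   S1  S5 
(> = start, * = accepting)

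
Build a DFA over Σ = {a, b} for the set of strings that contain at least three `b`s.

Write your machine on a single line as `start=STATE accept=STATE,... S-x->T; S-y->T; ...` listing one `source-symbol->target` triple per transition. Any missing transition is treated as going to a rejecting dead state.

start=q0; accept=q3,q4; q0-a->q0; q0-b->q1; q1-a->q1; q1-b->q2; q2-a->q2; q2-b->q3; q3-a->q3; q3-b->q4; q4-a->q4; q4-b->q4

Only the number of `b`s matters, and only up to 4. Make a chain q0 → q1 → q2 → q3 → q4 advanced by each `b` (with q4 absorbing); every other symbol self-loops. The accepting set is {q3, q4}.
5 states suffice.
        a   b  
>  q0   q0  q1 
   q1   q1  q2 
   q2   q2  q3 
 * q3   q3  q4 
 * q4   q4  q4 
(> = start, * = accepting)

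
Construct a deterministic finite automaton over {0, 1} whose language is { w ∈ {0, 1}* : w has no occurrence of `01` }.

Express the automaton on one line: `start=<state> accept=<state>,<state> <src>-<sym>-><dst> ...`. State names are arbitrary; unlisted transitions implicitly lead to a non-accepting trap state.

start=S0 accept=S0,S1 S0-0->S1 S0-1->S0 S1-0->S1 S1-1->S2 S2-0->S2 S2-1->S2

This is the complement of 'contains `01`'. Use the same substring-matching states — S0 through S2 holding how much of `01` has just been matched — but flip the accepting set: everything except the trap S2 accepts.
3 states suffice.
        0   1  
>* S0   S1  S0 
 * S1   S1  S2 
   S2   S2  S2 
(> = start, * = accepting)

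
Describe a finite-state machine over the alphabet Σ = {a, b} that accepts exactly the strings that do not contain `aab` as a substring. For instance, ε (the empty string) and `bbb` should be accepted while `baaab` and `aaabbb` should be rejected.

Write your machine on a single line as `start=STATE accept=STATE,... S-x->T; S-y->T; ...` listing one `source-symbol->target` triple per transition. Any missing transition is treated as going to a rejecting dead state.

This is the complement of 'contains `aab`'. Use the same substring-matching states — s0 through s3 holding how much of `aab` has just been matched — but flip the accepting set: everything except the trap s3 accepts.
4 states suffice.
        a   b  
>* s0   s1  s0 
 * s1   s2  s0 
 * s2   s2  s3 
   s3   s3  s3 
(> = start, * = accepting)

start=s0; accept=s0,s1,s2; s0-a->s1; s0-b->s0; s1-a->s2; s1-b->s0; s2-a->s2; s2-b->s3; s3-a->s3; s3-b->s3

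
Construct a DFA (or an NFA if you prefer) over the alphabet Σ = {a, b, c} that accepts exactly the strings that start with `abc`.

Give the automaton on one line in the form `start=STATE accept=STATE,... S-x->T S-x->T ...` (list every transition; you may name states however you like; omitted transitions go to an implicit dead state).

start=S0 accept=S3 S0-a->S1 S0-b->S4 S0-c->S4 S1-a->S4 S1-b->S2 S1-c->S4 S2-a->S4 S2-b->S4 S2-c->S3 S3-a->S3 S3-b->S3 S3-c->S3 S4-a->S4 S4-b->S4 S4-c->S4

Check the first 3 symbols one by one: S0 through S2 record how many have matched `abc` so far; any wrong symbol goes to the dead state S4. After all 3 match we enter the accepting sink S3.
With 5 states:
        a   b   c  
>  S0   S1  S4  S4 
   S1   S4  S2  S4 
   S2   S4  S4  S3 
 * S3   S3  S3  S3 
   S4   S4  S4  S4 
(> = start, * = accepting)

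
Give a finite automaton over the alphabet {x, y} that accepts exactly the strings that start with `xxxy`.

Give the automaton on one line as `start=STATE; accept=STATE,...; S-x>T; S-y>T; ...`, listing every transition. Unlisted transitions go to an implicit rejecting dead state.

Walk along `xxxy` while the input agrees: from s0 take `x` to s1, and so on. Any deviation drops to the rejecting sink s5. Once s4 is reached the prefix is confirmed and every continuation is accepted.
With 6 states:
        x   y  
>  s0   s1  s5 
   s1   s2  s5 
   s2   s3  s5 
   s3   s5  s4 
 * s4   s4  s4 
   s5   s5  s5 
(> = start, * = accepting)

start=s0; accept=s4; s0-x>s1; s0-y>s5; s1-x>s2; s1-y>s5; s2-x>s3; s2-y>s5; s3-x>s5; s3-y>s4; s4-x>s4; s4-y>s4; s5-x>s5; s5-y>s5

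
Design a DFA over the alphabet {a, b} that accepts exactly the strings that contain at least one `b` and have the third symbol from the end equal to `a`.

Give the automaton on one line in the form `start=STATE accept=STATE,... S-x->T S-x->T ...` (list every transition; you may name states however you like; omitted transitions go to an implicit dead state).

Handle the two conditions separately and then intersect. One (3 states) tracks the count of `b`s, saturating at 2; the other (15 states) tracks the last 3 symbols read. Each combined state is a pair, one component from each; accept when both components accept.
          a    b  
>  q0     q1   q2 
   q1     q3   q4 
   q2     q5   q6 
   q3     q7   q8 
   q4     q9  q10 
   q5    q11  q12 
   q6    q13  q14 
   q7     q7   q8 
 * q8     q9  q10 
 * q9    q11  q12 
 * q10   q13  q14 
   q11   q15  q16 
   q12   q17  q10 
   q13   q18  q12 
   q14   q13  q14 
 * q15   q15  q16 
 * q16   q17  q10 
 * q17   q18  q12 
   q18   q19  q16 
 * q19   q19  q16 
(> = start, * = accepting)

start=q0 accept=q8,q9,q10,q15,q16,q17,q19 q0-a->q1 q0-b->q2 q1-a->q3 q1-b->q4 q2-a->q5 q2-b->q6 q3-a->q7 q3-b->q8 q4-a->q9 q4-b->q10 q5-a->q11 q5-b->q12 q6-a->q13 q6-b->q14 q7-a->q7 q7-b->q8 q8-a->q9 q8-b->q10 q9-a->q11 q9-b->q12 q10-a->q13 q10-b->q14 q11-a->q15 q11-b->q16 q12-a->q17 q12-b->q10 q13-a->q18 q13-b->q12 q14-a->q13 q14-b->q14 q15-a->q15 q15-b->q16 q16-a->q17 q16-b->q10 q17-a->q18 q17-b->q12 q18-a->q19 q18-b->q16 q19-a->q19 q19-b->q16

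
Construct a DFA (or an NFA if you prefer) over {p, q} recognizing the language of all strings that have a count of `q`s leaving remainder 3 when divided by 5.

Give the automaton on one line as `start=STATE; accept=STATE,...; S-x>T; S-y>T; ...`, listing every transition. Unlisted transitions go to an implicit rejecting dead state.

start=S0; accept=S3; S0-p>S0; S0-q>S1; S1-p>S1; S1-q>S2; S2-p>S2; S2-q>S3; S3-p>S3; S3-q>S4; S4-p>S4; S4-q>S0

The only thing that matters is how many `q`s have appeared, reduced mod 5. Use one state per residue: S0 for 0, …, S4 for 4. Reading `q` moves to the next residue; anything else stays put. S3 is accepting.
        p   q  
>  S0   S0  S1 
   S1   S1  S2 
   S2   S2  S3 
 * S3   S3  S4 
   S4   S4  S0 
(> = start, * = accepting)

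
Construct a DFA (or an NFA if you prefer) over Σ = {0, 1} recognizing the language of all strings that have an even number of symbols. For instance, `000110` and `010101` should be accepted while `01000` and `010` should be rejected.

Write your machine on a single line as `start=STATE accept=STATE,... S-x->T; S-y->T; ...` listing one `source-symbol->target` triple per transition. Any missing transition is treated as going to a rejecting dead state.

start=s0; accept=s0; s0-0->s1; s0-1->s1; s1-0->s0; s1-1->s0

Only the length mod 2 matters, so use a 2-cycle: from any state, every input symbol moves to the next state, wrapping s1 back to s0. Mark s0 accepting.
        0   1  
>* s0   s1  s1 
   s1   s0  s0 
(> = start, * = accepting)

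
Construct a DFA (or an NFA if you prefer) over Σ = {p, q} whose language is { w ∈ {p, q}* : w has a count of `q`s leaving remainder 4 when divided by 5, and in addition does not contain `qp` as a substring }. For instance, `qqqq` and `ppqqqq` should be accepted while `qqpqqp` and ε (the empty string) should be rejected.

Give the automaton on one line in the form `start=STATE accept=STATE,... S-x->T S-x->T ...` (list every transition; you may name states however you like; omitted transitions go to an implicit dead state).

Run two small machines in parallel and take their product. One (5 states) tracks the count of `q`s modulo 5; the other (3 states) tracks partial matches of the forbidden pattern `qp`. Each combined state is a pair, one component from each; accept when both components accept.
An 11-state machine:
          p    q  
>  s0     s0   s1 
   s1     s2   s3 
   s2     s2   s4 
   s3     s4   s5 
   s4     s4   s6 
   s5     s6   s7 
   s6     s6   s8 
 * s7     s8   s9 
   s8     s8  s10 
   s9    s10   s1 
   s10   s10   s2 
(> = start, * = accepting)

start=s0 accept=s7 s0-p->s0 s0-q->s1 s1-p->s2 s1-q->s3 s2-p->s2 s2-q->s4 s3-p->s4 s3-q->s5 s4-p->s4 s4-q->s6 s5-p->s6 s5-q->s7 s6-p->s6 s6-q->s8 s7-p->s8 s7-q->s9 s8-p->s8 s8-q->s10 s9-p->s10 s9-q->s1 s10-p->s10 s10-q->s2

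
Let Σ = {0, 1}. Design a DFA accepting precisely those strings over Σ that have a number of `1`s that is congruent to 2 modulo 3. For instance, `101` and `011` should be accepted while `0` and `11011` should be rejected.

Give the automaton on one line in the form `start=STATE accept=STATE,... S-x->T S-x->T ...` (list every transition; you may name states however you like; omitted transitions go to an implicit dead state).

start=S0 accept=S2 S0-0->S0 S0-1->S1 S1-0->S1 S1-1->S2 S2-0->S2 S2-1->S0

The only thing that matters is how many `1`s have appeared, reduced mod 3. Use one state per residue: S0 for 0, …, S2 for 2. Reading `1` moves to the next residue; anything else stays put. S2 is accepting.
        0   1  
>  S0   S0  S1 
   S1   S1  S2 
 * S2   S2  S0 
(> = start, * = accepting)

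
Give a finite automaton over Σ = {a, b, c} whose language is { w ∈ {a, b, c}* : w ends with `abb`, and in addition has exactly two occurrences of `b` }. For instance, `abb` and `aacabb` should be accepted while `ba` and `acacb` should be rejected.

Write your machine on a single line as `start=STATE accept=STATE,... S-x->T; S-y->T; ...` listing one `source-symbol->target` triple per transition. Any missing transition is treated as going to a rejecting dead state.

Run two small machines in parallel and take their product. One (4 states) tracks how much of the suffix `abb` has currently been matched; the other (4 states) tracks the count of `b`s, saturating at 3. Each combined state is a pair, one component from each; accept when both components accept. After merging equivalent states the machine shrinks.
5 states suffice.
        a   b   c  
>  q0   q1  q2  q0 
   q1   q1  q3  q0 
   q2   q2  q2  q2 
   q3   q2  q4  q2 
 * q4   q2  q2  q2 
(> = start, * = accepting)

start=q0; accept=q4; q0-a->q1; q0-b->q2; q0-c->q0; q1-a->q1; q1-b->q3; q1-c->q0; q2-a->q2; q2-b->q2; q2-c->q2; q3-a->q2; q3-b->q4; q3-c->q2; q4-a->q2; q4-b->q2; q4-c->q2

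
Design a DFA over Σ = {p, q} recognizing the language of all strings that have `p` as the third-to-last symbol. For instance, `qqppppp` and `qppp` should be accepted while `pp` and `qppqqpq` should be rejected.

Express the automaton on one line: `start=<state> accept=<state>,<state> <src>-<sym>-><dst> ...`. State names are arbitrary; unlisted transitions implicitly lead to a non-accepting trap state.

A DFA must remember the last 3 symbols (since which symbol is third-to-last isn't known until the input ends). Use one state per possible window of the last ≤3 symbols; accept from those whose window starts with `p`.
A 15-state machine:
          p    q  
>  S0     S1   S2 
   S1     S3   S4 
   S2     S5   S6 
   S3     S7   S8 
   S4     S9  S10 
   S5    S11  S12 
   S6    S13  S14 
 * S7     S7   S8 
 * S8     S9  S10 
 * S9    S11  S12 
 * S10   S13  S14 
   S11    S7   S8 
   S12    S9  S10 
   S13   S11  S12 
   S14   S13  S14 
(> = start, * = accepting)

start=S0 accept=S7,S8,S9,S10 S0-p->S1 S0-q->S2 S1-p->S3 S1-q->S4 S2-p->S5 S2-q->S6 S3-p->S7 S3-q->S8 S4-p->S9 S4-q->S10 S5-p->S11 S5-q->S12 S6-p->S13 S6-q->S14 S7-p->S7 S7-q->S8 S8-p->S9 S8-q->S10 S9-p->S11 S9-q->S12 S10-p->S13 S10-q->S14 S11-p->S7 S11-q->S8 S12-p->S9 S12-q->S10 S13-p->S11 S13-q->S12 S14-p->S13 S14-q->S14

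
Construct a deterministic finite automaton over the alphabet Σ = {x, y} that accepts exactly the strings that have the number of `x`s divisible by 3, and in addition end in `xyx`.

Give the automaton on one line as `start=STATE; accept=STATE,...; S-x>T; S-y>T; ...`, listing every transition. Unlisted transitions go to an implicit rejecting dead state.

Handle the two conditions separately and then intersect. One (3 states) tracks the count of `x`s modulo 3; the other (4 states) tracks how much of the suffix `xyx` has currently been matched. Each combined state is a pair, one component from each; accept when both components accept.
With 12 states:
       x  y 
>  A   B  A 
   B   C  D 
   C   E  F 
   D   G  H 
   E   B  I 
   F   J  K 
   G   E  F 
   H   C  H 
   I   L  A 
 * J   B  I 
   K   E  K 
   L   C  D 
(> = start, * = accepting)

start=A; accept=J; A-x>B; A-y>A; B-x>C; B-y>D; C-x>E; C-y>F; D-x>G; D-y>H; E-x>B; E-y>I; F-x>J; F-y>K; G-x>E; G-y>F; H-x>C; H-y>H; I-x>L; I-y>A; J-x>B; J-y>I; K-x>E; K-y>K; L-x>C; L-y>D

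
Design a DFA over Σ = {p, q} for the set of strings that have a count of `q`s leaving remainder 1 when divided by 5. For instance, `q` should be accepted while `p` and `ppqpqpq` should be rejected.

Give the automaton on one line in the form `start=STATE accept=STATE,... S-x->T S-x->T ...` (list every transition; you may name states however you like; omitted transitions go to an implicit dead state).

Keep the running count of `q`s modulo 5: each `q` advances along the cycle A → B → C → D → E → A while other symbols loop. Accept at B.
       p  q 
>  A   A  B 
 * B   B  C 
   C   C  D 
   D   D  E 
   E   E  A 
(> = start, * = accepting)

start=A accept=B A-p->A A-q->B B-p->B B-q->C C-p->C C-q->D D-p->D D-q->E E-p->E E-q->A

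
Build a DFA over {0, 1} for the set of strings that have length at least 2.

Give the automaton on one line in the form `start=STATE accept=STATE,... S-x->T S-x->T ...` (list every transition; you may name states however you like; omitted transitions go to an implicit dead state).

start=s0 accept=s2,s3 s0-0->s1 s0-1->s1 s1-0->s2 s1-1->s2 s2-0->s3 s2-1->s3 s3-0->s3 s3-1->s3

We only need to distinguish lengths 0, 1, …, 2, and '>2'. Chain s0 → s1 → s2 → s3 on every symbol, with s3 looping. Accepting states: {s2, s3}.
        0   1  
>  s0   s1  s1 
   s1   s2  s2 
 * s2   s3  s3 
 * s3   s3  s3 
(> = start, * = accepting)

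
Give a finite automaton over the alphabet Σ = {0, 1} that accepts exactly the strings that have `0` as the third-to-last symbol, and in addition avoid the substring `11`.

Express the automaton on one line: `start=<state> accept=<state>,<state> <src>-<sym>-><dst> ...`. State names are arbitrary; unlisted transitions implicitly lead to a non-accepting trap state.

Build one automaton per condition and run them in lockstep. The first has 15 states tracking the last 3 symbols read; the second has 3 states tracking partial matches of the forbidden pattern `11`. A product state is a pair (one from each), accepting exactly when both do.
20 states suffice.
          0    1  
>  s0     s1   s2 
   s1     s3   s4 
   s2     s5   s6 
   s3     s7   s8 
   s4     s9  s10 
   s5    s11  s12 
   s6    s13  s14 
 * s7     s7   s8 
 * s8     s9  s10 
 * s9    s11  s12 
   s10   s13  s14 
   s11    s7   s8 
   s12    s9  s10 
   s13   s15  s16 
   s14   s13  s14 
   s15   s17  s18 
   s16   s19  s10 
   s17   s17  s18 
   s18   s19  s10 
   s19   s15  s16 
(> = start, * = accepting)

start=s0 accept=s7,s8,s9 s0-0->s1 s0-1->s2 s1-0->s3 s1-1->s4 s2-0->s5 s2-1->s6 s3-0->s7 s3-1->s8 s4-0->s9 s4-1->s10 s5-0->s11 s5-1->s12 s6-0->s13 s6-1->s14 s7-0->s7 s7-1->s8 s8-0->s9 s8-1->s10 s9-0->s11 s9-1->s12 s10-0->s13 s10-1->s14 s11-0->s7 s11-1->s8 s12-0->s9 s12-1->s10 s13-0->s15 s13-1->s16 s14-0->s13 s14-1->s14 s15-0->s17 s15-1->s18 s16-0->s19 s16-1->s10 s17-0->s17 s17-1->s18 s18-0->s19 s18-1->s10 s19-0->s15 s19-1->s16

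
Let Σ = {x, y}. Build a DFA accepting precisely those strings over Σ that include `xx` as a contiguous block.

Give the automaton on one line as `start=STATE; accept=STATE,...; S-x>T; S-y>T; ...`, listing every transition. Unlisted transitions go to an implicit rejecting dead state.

start=q0; accept=q2; q0-x>q1; q0-y>q0; q1-x>q2; q1-y>q0; q2-x>q2; q2-y>q2

States q0..q1 record the length of the longest prefix of `xx` that matches the current input suffix. Reaching q2 means `xx` has been seen, and we stay there forever. Accept from q2.
A 3-state machine:
        x   y  
>  q0   q1  q0 
   q1   q2  q0 
 * q2   q2  q2 
(> = start, * = accepting)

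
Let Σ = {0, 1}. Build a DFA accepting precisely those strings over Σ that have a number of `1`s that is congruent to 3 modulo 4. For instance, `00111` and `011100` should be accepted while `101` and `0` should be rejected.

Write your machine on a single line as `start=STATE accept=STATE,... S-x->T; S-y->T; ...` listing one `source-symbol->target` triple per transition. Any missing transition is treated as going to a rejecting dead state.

start=A; accept=D; A-0->A; A-1->B; B-0->B; B-1->C; C-0->C; C-1->D; D-0->D; D-1->A

Keep the running count of `1`s modulo 4: each `1` advances along the cycle A → B → C → D → A while other symbols loop. Accept at D.
A 4-state machine:
       0  1 
>  A   A  B 
   B   B  C 
   C   C  D 
 * D   D  A 
(> = start, * = accepting)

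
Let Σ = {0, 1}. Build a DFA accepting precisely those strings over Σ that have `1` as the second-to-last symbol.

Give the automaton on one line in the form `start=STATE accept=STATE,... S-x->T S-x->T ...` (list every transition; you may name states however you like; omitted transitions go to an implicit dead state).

start=q0 accept=q5,q6 q0-0->q1 q0-1->q2 q1-0->q3 q1-1->q4 q2-0->q5 q2-1->q6 q3-0->q3 q3-1->q4 q4-0->q5 q4-1->q6 q5-0->q3 q5-1->q4 q6-0->q5 q6-1->q6

Because acceptance depends on a position counted from the end, the machine has to buffer the most recent 2 symbols. Make each state the string of the last up-to-2 symbols read; on input `x` shift the window left and append `x`. Accept when the buffered window has length 2 and begins with `1`.
        0   1  
>  q0   q1  q2 
   q1   q3  q4 
   q2   q5  q6 
   q3   q3  q4 
   q4   q5  q6 
 * q5   q3  q4 
 * q6   q5  q6 
(> = start, * = accepting)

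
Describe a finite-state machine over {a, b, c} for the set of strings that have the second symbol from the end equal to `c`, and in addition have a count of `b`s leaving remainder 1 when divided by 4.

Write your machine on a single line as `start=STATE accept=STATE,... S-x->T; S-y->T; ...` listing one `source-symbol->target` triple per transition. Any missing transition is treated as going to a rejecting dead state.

start=q0; accept=q5,q7; q0-a->q0; q0-b->q1; q0-c->q2; q1-a->q1; q1-b->q3; q1-c->q4; q2-a->q0; q2-b->q5; q2-c->q2; q3-a->q3; q3-b->q6; q3-c->q3; q4-a->q5; q4-b->q3; q4-c->q7; q5-a->q1; q5-b->q3; q5-c->q4; q6-a->q6; q6-b->q0; q6-c->q6; q7-a->q5; q7-b->q3; q7-c->q7

Run two small machines in parallel and take their product. One (13 states) tracks the last 2 symbols read; the other (4 states) tracks the count of `b`s modulo 4. Each combined state is a pair, one component from each; accept when both components accept. Equivalent product states are then merged.
With 8 states:
        a   b   c  
>  q0   q0  q1  q2 
   q1   q1  q3  q4 
   q2   q0  q5  q2 
   q3   q3  q6  q3 
   q4   q5  q3  q7 
 * q5   q1  q3  q4 
   q6   q6  q0  q6 
 * q7   q5  q3  q7 
(> = start, * = accepting)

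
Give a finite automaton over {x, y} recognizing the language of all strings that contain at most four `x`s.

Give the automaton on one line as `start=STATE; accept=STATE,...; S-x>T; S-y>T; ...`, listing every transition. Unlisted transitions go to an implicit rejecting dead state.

start=s0; accept=s0,s1,s2,s3,s4; s0-x>s1; s0-y>s0; s1-x>s2; s1-y>s1; s2-x>s3; s2-y>s2; s3-x>s4; s3-y>s3; s4-x>s5; s4-y>s4; s5-x>s5; s5-y>s5

Only the number of `x`s matters, and only up to 5. Make a chain s0 → s1 → s2 → s3 → s4 → s5 advanced by each `x` (with s5 absorbing); every other symbol self-loops. The accepting set is {s0, s1, s2, s3, s4}.
        x   y  
>* s0   s1  s0 
 * s1   s2  s1 
 * s2   s3  s2 
 * s3   s4  s3 
 * s4   s5  s4 
   s5   s5  s5 
(> = start, * = accepting)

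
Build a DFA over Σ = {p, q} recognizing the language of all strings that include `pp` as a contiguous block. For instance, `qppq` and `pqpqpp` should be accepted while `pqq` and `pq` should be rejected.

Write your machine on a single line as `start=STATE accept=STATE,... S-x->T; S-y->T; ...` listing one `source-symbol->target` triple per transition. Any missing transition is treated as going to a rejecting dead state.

States s0..s1 record the length of the longest prefix of `pp` that matches the current input suffix. Reaching s2 means `pp` has been seen, and we stay there forever. Accept from s2.
A 3-state machine:
        p   q  
>  s0   s1  s0 
   s1   s2  s0 
 * s2   s2  s2 
(> = start, * = accepting)

start=s0; accept=s2; s0-p->s1; s0-q->s0; s1-p->s2; s1-q->s0; s2-p->s2; s2-q->s2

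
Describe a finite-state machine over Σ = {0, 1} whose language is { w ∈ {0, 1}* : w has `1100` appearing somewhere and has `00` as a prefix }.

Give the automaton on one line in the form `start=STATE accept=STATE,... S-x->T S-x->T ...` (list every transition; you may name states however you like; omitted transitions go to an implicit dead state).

start=q0 accept=q7 q0-0->q1 q0-1->q2 q1-0->q3 q1-1->q2 q2-0->q2 q2-1->q2 q3-0->q3 q3-1->q4 q4-0->q3 q4-1->q5 q5-0->q6 q5-1->q5 q6-0->q7 q6-1->q4 q7-0->q7 q7-1->q7

Run two small machines in parallel and take their product. The first has 5 states tracking whether and how much of `1100` has been seen; the second has 4 states tracking whether the input so far still matches the prefix `00`. A product state is a pair (one from each), accepting exactly when both do. Equivalent product states are then merged.
8 states suffice.
        0   1  
>  q0   q1  q2 
   q1   q3  q2 
   q2   q2  q2 
   q3   q3  q4 
   q4   q3  q5 
   q5   q6  q5 
   q6   q7  q4 
 * q7   q7  q7 
(> = start, * = accepting)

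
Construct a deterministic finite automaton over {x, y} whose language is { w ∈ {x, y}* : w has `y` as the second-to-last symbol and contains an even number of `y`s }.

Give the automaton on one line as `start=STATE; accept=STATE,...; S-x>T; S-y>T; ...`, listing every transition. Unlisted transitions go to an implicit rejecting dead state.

Run two small machines in parallel and take their product. One (7 states) tracks the last 2 symbols read; the other (2 states) tracks the count of `y`s modulo 2. Each combined state is a pair, one component from each; accept when both components accept.
11 states suffice.
          x    y  
>  q0     q1   q2 
   q1     q3   q4 
   q2     q5   q6 
   q3     q3   q4 
   q4     q5   q6 
   q5     q7   q8 
 * q6     q9  q10 
   q7     q7   q8 
   q8     q9  q10 
 * q9     q3   q4 
   q10    q5   q6 
(> = start, * = accepting)

start=q0; accept=q6,q9; q0-x>q1; q0-y>q2; q1-x>q3; q1-y>q4; q2-x>q5; q2-y>q6; q3-x>q3; q3-y>q4; q4-x>q5; q4-y>q6; q5-x>q7; q5-y>q8; q6-x>q9; q6-y>q10; q7-x>q7; q7-y>q8; q8-x>q9; q8-y>q10; q9-x>q3; q9-y>q4; q10-x>q5; q10-y>q6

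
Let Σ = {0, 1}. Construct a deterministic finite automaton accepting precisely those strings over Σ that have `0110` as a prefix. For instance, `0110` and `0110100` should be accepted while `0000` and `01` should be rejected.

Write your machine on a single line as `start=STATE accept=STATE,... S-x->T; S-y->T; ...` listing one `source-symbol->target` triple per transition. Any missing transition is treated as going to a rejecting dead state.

start=s0; accept=s4; s0-0->s1; s0-1->s5; s1-0->s5; s1-1->s2; s2-0->s5; s2-1->s3; s3-0->s4; s3-1->s5; s4-0->s4; s4-1->s4; s5-0->s5; s5-1->s5

Check the first 4 symbols one by one: s0 through s3 record how many have matched `0110` so far; any wrong symbol goes to the dead state s5. After all 4 match we enter the accepting sink s4.
With 6 states:
        0   1  
>  s0   s1  s5 
   s1   s5  s2 
   s2   s5  s3 
   s3   s4  s5 
 * s4   s4  s4 
   s5   s5  s5 
(> = start, * = accepting)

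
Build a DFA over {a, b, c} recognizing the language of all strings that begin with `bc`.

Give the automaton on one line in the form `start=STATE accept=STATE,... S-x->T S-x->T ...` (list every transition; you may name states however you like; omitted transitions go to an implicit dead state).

start=q0 accept=q2 q0-a->q3 q0-b->q1 q0-c->q3 q1-a->q3 q1-b->q3 q1-c->q2 q2-a->q2 q2-b->q2 q2-c->q2 q3-a->q3 q3-b->q3 q3-c->q3

Walk along `bc` while the input agrees: from q0 take `b` to q1, and so on. Any deviation drops to the rejecting sink q3. Once q2 is reached the prefix is confirmed and every continuation is accepted.
4 states suffice.
        a   b   c  
>  q0   q3  q1  q3 
   q1   q3  q3  q2 
 * q2   q2  q2  q2 
   q3   q3  q3  q3 
(> = start, * = accepting)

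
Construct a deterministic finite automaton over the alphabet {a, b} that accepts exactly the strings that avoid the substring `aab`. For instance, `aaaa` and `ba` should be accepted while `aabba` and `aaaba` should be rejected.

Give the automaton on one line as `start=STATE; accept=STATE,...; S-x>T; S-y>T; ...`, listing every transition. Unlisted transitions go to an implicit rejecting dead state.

Track partial matches of the forbidden pattern `aab`. State q3 is a dead state reached once `aab` has occurred; every other state accepts. q0 means no part of `aab` is currently matched.
With 4 states:
        a   b  
>* q0   q1  q0 
 * q1   q2  q0 
 * q2   q2  q3 
   q3   q3  q3 
(> = start, * = accepting)

start=q0; accept=q0,q1,q2; q0-a>q1; q0-b>q0; q1-a>q2; q1-b>q0; q2-a>q2; q2-b>q3; q3-a>q3; q3-b>q3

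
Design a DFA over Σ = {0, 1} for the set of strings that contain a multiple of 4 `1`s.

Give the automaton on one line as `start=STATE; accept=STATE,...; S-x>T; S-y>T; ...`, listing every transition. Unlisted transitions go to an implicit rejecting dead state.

The only thing that matters is how many `1`s have appeared, reduced mod 4. Use one state per residue: S0 for 0, …, S3 for 3. Reading `1` moves to the next residue; anything else stays put. S0 is accepting.
A 4-state machine:
        0   1  
>* S0   S0  S1 
   S1   S1  S2 
   S2   S2  S3 
   S3   S3  S0 
(> = start, * = accepting)

start=S0; accept=S0; S0-0>S0; S0-1>S1; S1-0>S1; S1-1>S2; S2-0>S2; S2-1>S3; S3-0>S3; S3-1>S0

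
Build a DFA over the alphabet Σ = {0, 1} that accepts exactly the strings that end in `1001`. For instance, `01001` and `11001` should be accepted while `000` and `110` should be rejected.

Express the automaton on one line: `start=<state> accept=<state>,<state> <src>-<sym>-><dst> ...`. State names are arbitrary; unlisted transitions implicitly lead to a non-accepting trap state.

Let each state record the length of the longest suffix of the input read so far that is also a prefix of `1001`. B means the last symbol is `1`; C means the last 2 symbols are `10`; D means the last 3 symbols are `100`; E means the last 4 symbols are `1001`. Accept only at E, where the string currently ends in `1001`.
With 5 states:
       0  1 
>  A   A  B 
   B   C  B 
   C   D  B 
   D   A  E 
 * E   C  B 
(> = start, * = accepting)

start=A accept=E A-0->A A-1->B B-0->C B-1->B C-0->D C-1->B D-0->A D-1->E E-0->C E-1->B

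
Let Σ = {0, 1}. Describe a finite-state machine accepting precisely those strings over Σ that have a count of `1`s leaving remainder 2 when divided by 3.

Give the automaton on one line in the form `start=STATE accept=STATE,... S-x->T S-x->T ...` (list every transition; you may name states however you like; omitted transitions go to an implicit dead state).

The only thing that matters is how many `1`s have appeared, reduced mod 3. Use one state per residue: S0 for 0, …, S2 for 2. Reading `1` moves to the next residue; anything else stays put. S2 is accepting.
        0   1  
>  S0   S0  S1 
   S1   S1  S2 
 * S2   S2  S0 
(> = start, * = accepting)

start=S0 accept=S2 S0-0->S0 S0-1->S1 S1-0->S1 S1-1->S2 S2-0->S2 S2-1->S0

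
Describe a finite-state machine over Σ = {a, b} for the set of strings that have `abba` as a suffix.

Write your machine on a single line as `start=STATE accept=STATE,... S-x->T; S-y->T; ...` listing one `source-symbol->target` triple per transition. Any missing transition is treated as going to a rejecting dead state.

Remember how much of `abba` the current input suffix matches. State S0 means no match yet; S1 means the last symbol is `a`; S2 means the last 2 symbols are `ab`; S3 means the last 3 symbols are `abb`; S4 means the last 4 symbols are `abba`. Only S4 accepts. On a mismatch, fall back to the longest proper suffix that is still a prefix of `abba`.
A 5-state machine:
        a   b  
>  S0   S1  S0 
   S1   S1  S2 
   S2   S1  S3 
   S3   S4  S0 
 * S4   S1  S2 
(> = start, * = accepting)

start=S0; accept=S4; S0-a->S1; S0-b->S0; S1-a->S1; S1-b->S2; S2-a->S1; S2-b->S3; S3-a->S4; S3-b->S0; S4-a->S1; S4-b->S2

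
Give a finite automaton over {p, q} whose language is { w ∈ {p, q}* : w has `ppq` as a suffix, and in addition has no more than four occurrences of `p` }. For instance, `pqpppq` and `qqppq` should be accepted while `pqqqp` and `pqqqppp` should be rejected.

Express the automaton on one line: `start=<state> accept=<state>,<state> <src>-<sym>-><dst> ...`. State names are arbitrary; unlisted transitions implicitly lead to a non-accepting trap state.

Run two small machines in parallel and take their product. The first has 4 states tracking how much of the suffix `ppq` has currently been matched; the second has 6 states tracking the count of `p`s, saturating at 5. A product state is a pair (one from each), accepting exactly when both do. After merging equivalent states the machine shrinks.
With 12 states:
          p    q  
>  S0     S1   S0 
   S1     S2   S3 
   S2     S4   S5 
   S3     S6   S3 
   S4     S7   S8 
 * S5     S9  S10 
   S6     S4  S10 
   S7    S11   S8 
 * S8    S11  S11 
   S9     S7  S11 
   S10    S9  S10 
   S11   S11  S11 
(> = start, * = accepting)

start=S0 accept=S5,S8 S0-p->S1 S0-q->S0 S1-p->S2 S1-q->S3 S2-p->S4 S2-q->S5 S3-p->S6 S3-q->S3 S4-p->S7 S4-q->S8 S5-p->S9 S5-q->S10 S6-p->S4 S6-q->S10 S7-p->S11 S7-q->S8 S8-p->S11 S8-q->S11 S9-p->S7 S9-q->S11 S10-p->S9 S10-q->S10 S11-p->S11 S11-q->S11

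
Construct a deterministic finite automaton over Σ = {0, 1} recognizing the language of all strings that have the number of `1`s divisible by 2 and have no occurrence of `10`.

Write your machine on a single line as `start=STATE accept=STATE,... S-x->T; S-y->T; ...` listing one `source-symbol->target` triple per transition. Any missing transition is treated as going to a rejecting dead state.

start=q0; accept=q0,q3; q0-0->q0; q0-1->q1; q1-0->q2; q1-1->q3; q2-0->q2; q2-1->q4; q3-0->q4; q3-1->q1; q4-0->q4; q4-1->q2

Build one automaton per condition and run them in lockstep. One (2 states) tracks the count of `1`s modulo 2; the other (3 states) tracks partial matches of the forbidden pattern `10`. Each combined state is a pair, one component from each; accept when both components accept.
A 5-state machine:
        0   1  
>* q0   q0  q1 
   q1   q2  q3 
   q2   q2  q4 
 * q3   q4  q1 
   q4   q4  q2 
(> = start, * = accepting)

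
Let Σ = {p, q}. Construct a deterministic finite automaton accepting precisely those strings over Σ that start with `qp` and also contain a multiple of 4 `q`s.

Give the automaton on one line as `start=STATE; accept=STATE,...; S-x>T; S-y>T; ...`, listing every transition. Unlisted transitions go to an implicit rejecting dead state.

start=A; accept=J; A-p>B; A-q>C; B-p>B; B-q>D; C-p>E; C-q>F; D-p>D; D-q>F; E-p>E; E-q>G; F-p>F; F-q>H; G-p>G; G-q>I; H-p>H; H-q>B; I-p>I; I-q>J; J-p>J; J-q>E

Build one automaton per condition and run them in lockstep. One (4 states) tracks whether the input so far still matches the prefix `qp`; the other (4 states) tracks the count of `q`s modulo 4. Each combined state is a pair, one component from each; accept when both components accept.
A 10-state machine:
       p  q 
>  A   B  C 
   B   B  D 
   C   E  F 
   D   D  F 
   E   E  G 
   F   F  H 
   G   G  I 
   H   H  B 
   I   I  J 
 * J   J  E 
(> = start, * = accepting)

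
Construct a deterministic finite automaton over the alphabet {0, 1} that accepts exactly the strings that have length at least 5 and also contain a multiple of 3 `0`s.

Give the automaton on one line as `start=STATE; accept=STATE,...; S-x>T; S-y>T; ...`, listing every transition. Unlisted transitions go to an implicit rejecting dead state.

Run two small machines in parallel and take their product. One (7 states) tracks the input length, saturating at 6; the other (3 states) tracks the count of `0`s modulo 3. Each combined state is a pair, one component from each; accept when both components accept. After merging equivalent states the machine shrinks.
          0    1  
>  S0     S1   S2 
   S1     S3   S4 
   S2     S4   S5 
   S3     S6   S7 
   S4     S7   S8 
   S5     S8   S6 
   S6     S8   S9 
   S7     S9  S10 
   S8    S10   S8 
   S9     S8  S11 
   S10   S11  S10 
 * S11    S8  S11 
(> = start, * = accepting)

start=S0; accept=S11; S0-0>S1; S0-1>S2; S1-0>S3; S1-1>S4; S2-0>S4; S2-1>S5; S3-0>S6; S3-1>S7; S4-0>S7; S4-1>S8; S5-0>S8; S5-1>S6; S6-0>S8; S6-1>S9; S7-0>S9; S7-1>S10; S8-0>S10; S8-1>S8; S9-0>S8; S9-1>S11; S10-0>S11; S10-1>S10; S11-0>S8; S11-1>S11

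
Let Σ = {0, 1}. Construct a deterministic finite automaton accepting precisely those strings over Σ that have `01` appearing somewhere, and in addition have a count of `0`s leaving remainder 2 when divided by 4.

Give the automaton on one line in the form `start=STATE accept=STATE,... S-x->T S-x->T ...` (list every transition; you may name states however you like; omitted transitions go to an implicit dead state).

Build one automaton per condition and run them in lockstep. One (3 states) tracks whether and how much of `01` has been seen; the other (4 states) tracks the count of `0`s modulo 4. Each combined state is a pair, one component from each; accept when both components accept.
9 states suffice.
        0   1  
>  q0   q1  q0 
   q1   q2  q3 
   q2   q4  q5 
   q3   q5  q3 
   q4   q6  q7 
 * q5   q7  q5 
   q6   q1  q8 
   q7   q8  q7 
   q8   q3  q8 
(> = start, * = accepting)

start=q0 accept=q5 q0-0->q1 q0-1->q0 q1-0->q2 q1-1->q3 q2-0->q4 q2-1->q5 q3-0->q5 q3-1->q3 q4-0->q6 q4-1->q7 q5-0->q7 q5-1->q5 q6-0->q1 q6-1->q8 q7-0->q8 q7-1->q7 q8-0->q3 q8-1->q8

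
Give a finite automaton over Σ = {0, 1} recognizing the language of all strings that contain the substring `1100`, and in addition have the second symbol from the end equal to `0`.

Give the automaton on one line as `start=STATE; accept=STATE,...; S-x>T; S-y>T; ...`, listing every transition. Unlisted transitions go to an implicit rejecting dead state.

Build one automaton per condition and run them in lockstep. The first has 5 states tracking whether and how much of `1100` has been seen; the second has 7 states tracking the last 2 symbols read. A product state is a pair (one from each), accepting exactly when both do.
          0    1  
>  S0     S1   S2 
   S1     S3   S4 
   S2     S5   S6 
   S3     S3   S4 
   S4     S5   S6 
   S5     S3   S4 
   S6     S7   S6 
   S7     S8   S4 
 * S8     S8   S9 
 * S9    S10  S11 
   S10    S8   S9 
   S11   S10  S11 
(> = start, * = accepting)

start=S0; accept=S8,S9; S0-0>S1; S0-1>S2; S1-0>S3; S1-1>S4; S2-0>S5; S2-1>S6; S3-0>S3; S3-1>S4; S4-0>S5; S4-1>S6; S5-0>S3; S5-1>S4; S6-0>S7; S6-1>S6; S7-0>S8; S7-1>S4; S8-0>S8; S8-1>S9; S9-0>S10; S9-1>S11; S10-0>S8; S10-1>S9; S11-0>S10; S11-1>S11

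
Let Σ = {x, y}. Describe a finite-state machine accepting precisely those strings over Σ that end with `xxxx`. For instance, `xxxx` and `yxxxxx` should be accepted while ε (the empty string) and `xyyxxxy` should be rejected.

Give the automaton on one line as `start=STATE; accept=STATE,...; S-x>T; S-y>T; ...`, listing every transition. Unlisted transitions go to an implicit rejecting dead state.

Remember how much of `xxxx` the current input suffix matches. State A means no match yet; B means the last symbol is `x`; C means the last 2 symbols are `xx`; D means the last 3 symbols are `xxx`; E means the last 4 symbols are `xxxx`. Only E accepts. On a mismatch, fall back to the longest proper suffix that is still a prefix of `xxxx`.
       x  y 
>  A   B  A 
   B   C  A 
   C   D  A 
   D   E  A 
 * E   E  A 
(> = start, * = accepting)

start=A; accept=E; A-x>B; A-y>A; B-x>C; B-y>A; C-x>D; C-y>A; D-x>E; D-y>A; E-x>E; E-y>A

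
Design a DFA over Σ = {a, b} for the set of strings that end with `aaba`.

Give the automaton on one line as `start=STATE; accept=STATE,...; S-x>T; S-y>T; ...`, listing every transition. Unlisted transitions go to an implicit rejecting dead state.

Remember how much of `aaba` the current input suffix matches. State S0 means no match yet; S1 means the last symbol is `a`; S2 means the last 2 symbols are `aa`; S3 means the last 3 symbols are `aab`; S4 means the last 4 symbols are `aaba`. Only S4 accepts. On a mismatch, fall back to the longest proper suffix that is still a prefix of `aaba`.
5 states suffice.
        a   b  
>  S0   S1  S0 
   S1   S2  S0 
   S2   S2  S3 
   S3   S4  S0 
 * S4   S2  S0 
(> = start, * = accepting)

start=S0; accept=S4; S0-a>S1; S0-b>S0; S1-a>S2; S1-b>S0; S2-a>S2; S2-b>S3; S3-a>S4; S3-b>S0; S4-a>S2; S4-b>S0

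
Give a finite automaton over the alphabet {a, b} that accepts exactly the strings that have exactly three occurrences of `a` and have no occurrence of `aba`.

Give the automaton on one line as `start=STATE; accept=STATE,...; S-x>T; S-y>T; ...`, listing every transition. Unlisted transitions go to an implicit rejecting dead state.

Build one automaton per condition and run them in lockstep. The first has 5 states tracking the count of `a`s, saturating at 4; the second has 4 states tracking partial matches of the forbidden pattern `aba`. A product state is a pair (one from each), accepting exactly when both do.
With 16 states:
          a    b  
>  q0     q1   q0 
   q1     q2   q3 
   q2     q4   q5 
   q3     q6   q7 
 * q4     q8   q9 
   q5    q10  q11 
   q6    q10   q6 
   q7     q2   q7 
   q8     q8  q12 
 * q9    q13  q14 
   q10   q13  q10 
   q11    q4  q11 
   q12   q13  q15 
   q13   q13  q13 
 * q14    q8  q14 
   q15    q8  q15 
(> = start, * = accepting)

start=q0; accept=q4,q9,q14; q0-a>q1; q0-b>q0; q1-a>q2; q1-b>q3; q2-a>q4; q2-b>q5; q3-a>q6; q3-b>q7; q4-a>q8; q4-b>q9; q5-a>q10; q5-b>q11; q6-a>q10; q6-b>q6; q7-a>q2; q7-b>q7; q8-a>q8; q8-b>q12; q9-a>q13; q9-b>q14; q10-a>q13; q10-b>q10; q11-a>q4; q11-b>q11; q12-a>q13; q12-b>q15; q13-a>q13; q13-b>q13; q14-a>q8; q14-b>q14; q15-a>q8; q15-b>q15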